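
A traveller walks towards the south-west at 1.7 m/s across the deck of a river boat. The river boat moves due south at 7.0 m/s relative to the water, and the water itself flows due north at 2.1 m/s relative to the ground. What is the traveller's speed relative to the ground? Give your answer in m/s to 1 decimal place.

In east/north components (m/s): traveller relative to river boat = (-1.202, -1.202); river boat relative to water = (0.000, -7.000); water relative to ground = (0.000, 2.100).
Sum = (-1.202, -6.102) m/s.
Speed = |(-1.202, -6.102)| = 6.219 m/s.

6.2 m/s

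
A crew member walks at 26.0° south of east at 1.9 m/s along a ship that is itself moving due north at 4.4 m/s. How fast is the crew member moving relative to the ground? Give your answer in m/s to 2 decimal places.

3.95 m/s

Taking east as x and north as y: ship velocity = (0.000, 4.400) m/s; crew member velocity relative to ship = (1.708, -0.833) m/s.
Velocity relative to ground = (0.000, 4.400) + (1.708, -0.833) = (1.708, 3.567) m/s.
Speed = |(1.708, 3.567)| = 3.955 m/s.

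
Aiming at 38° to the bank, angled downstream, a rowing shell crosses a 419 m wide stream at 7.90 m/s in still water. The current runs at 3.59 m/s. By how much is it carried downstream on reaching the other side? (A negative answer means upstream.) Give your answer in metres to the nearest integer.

Perpendicular speed = 4.864 m/s; crossing time = 419 / 4.864 = 86.148 s.
Net downstream speed = 9.815 m/s.
Drift = 9.815 × 86.148 = 845.567 m (downstream).

846 m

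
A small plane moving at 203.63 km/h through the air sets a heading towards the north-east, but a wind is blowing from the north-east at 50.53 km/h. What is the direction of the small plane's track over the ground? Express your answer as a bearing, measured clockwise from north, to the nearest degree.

Taking east as x and north as y: velocity relative to the air = (143.988, 143.988) km/h; the air relative to ground = (-35.730, -35.730) km/h.
Velocity relative to ground = (143.988, 143.988) + (-35.730, -35.730) = (108.258, 108.258) km/h.
Bearing = atan2(108.26, 108.26) = 45.00° clockwise from north.

045°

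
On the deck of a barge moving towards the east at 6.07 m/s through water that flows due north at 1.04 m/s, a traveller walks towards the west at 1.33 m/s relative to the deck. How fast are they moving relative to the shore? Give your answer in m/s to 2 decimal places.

In east/north components (m/s): traveller relative to barge = (-1.330, 0.000); barge relative to water = (6.070, 0.000); water relative to ground = (0.000, 1.040).
Sum = (4.740, 1.040) m/s.
Speed = |(4.740, 1.040)| = 4.853 m/s.

4.85 m/s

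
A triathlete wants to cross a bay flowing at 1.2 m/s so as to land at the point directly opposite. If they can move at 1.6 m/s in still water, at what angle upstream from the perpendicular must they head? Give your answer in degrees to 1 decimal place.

48.6°

To cancel the current, the upstream component of the triathlete's velocity must equal the flow: 1.6 sin θ = 1.2.
sin θ = 1.2 / 1.6 = 0.7500.
θ = arcsin(0.7500) = 48.590°.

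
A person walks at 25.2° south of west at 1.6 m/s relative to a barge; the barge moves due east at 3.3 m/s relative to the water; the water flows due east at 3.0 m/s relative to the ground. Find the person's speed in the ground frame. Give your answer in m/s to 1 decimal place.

4.9 m/s

In east/north components (m/s): person relative to barge = (-1.448, -0.681); barge relative to water = (3.300, 0.000); water relative to ground = (3.000, 0.000).
Sum = (4.852, -0.681) m/s.
Speed = |(4.852, -0.681)| = 4.900 m/s.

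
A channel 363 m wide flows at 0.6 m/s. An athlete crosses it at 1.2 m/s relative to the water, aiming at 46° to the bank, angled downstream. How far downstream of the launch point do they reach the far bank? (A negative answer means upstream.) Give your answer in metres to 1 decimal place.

Perpendicular speed = 0.863 m/s; crossing time = 363 / 0.863 = 420.524 s.
Net downstream speed = 1.434 m/s.
Drift = 1.434 × 420.524 = 602.860 m (downstream).

602.9 m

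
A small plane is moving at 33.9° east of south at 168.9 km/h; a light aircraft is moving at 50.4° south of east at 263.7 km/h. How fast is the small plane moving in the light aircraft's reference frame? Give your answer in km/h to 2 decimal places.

Taking east as x and north as y: small plane velocity = (94.203, -140.189) km/h; light aircraft velocity = (168.089, -203.184) km/h.
Velocity of small plane relative to light aircraft = (94.203, -140.189) − (168.089, -203.184) = (-73.886, 62.995) km/h.
Magnitude = |(-73.886, 62.995)| = 97.095 km/h.

97.10 km/h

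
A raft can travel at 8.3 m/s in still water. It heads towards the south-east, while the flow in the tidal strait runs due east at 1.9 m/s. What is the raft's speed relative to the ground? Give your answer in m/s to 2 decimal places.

Taking east as x and north as y: velocity relative to the water = (5.869, -5.869) m/s; the water relative to ground = (1.900, 0.000) m/s.
Velocity relative to ground = (5.869, -5.869) + (1.900, 0.000) = (7.769, -5.869) m/s.
Speed = |(7.769, -5.869)| = 9.737 m/s.

9.74 m/s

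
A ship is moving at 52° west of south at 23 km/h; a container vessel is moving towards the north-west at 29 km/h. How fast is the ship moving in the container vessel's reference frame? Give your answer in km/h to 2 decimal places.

Taking east as x and north as y: ship velocity = (-18.124, -14.160) km/h; container vessel velocity = (-20.506, 20.506) km/h.
Velocity of ship relative to container vessel = (-18.124, -14.160) − (-20.506, 20.506) = (2.382, -34.666) km/h.
Magnitude = |(2.382, -34.666)| = 34.748 km/h.

34.75 km/h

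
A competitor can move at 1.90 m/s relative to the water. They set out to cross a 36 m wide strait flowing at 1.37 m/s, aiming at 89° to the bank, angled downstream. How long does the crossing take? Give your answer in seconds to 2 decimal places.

The component of the competitor's velocity perpendicular to the bank is 1.90 × sin 89° = 1.900 m/s.
The current is parallel to the bank, so it does not affect the crossing time.
Time = 36 / 1.900 = 18.950 s.

18.95 s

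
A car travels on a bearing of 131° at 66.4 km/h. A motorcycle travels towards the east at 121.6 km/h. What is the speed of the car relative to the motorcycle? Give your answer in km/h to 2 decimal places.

83.71 km/h

Taking east as x and north as y: car velocity = (50.113, -43.562) km/h; motorcycle velocity = (121.600, 0.000) km/h.
Velocity of car relative to motorcycle = (50.113, -43.562) − (121.600, 0.000) = (-71.487, -43.562) km/h.
Magnitude = |(-71.487, -43.562)| = 83.714 km/h.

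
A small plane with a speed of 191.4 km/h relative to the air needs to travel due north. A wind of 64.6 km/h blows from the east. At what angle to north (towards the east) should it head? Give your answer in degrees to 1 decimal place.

19.7°

The wind pushes perpendicular to the desired track; the heading must have a component into the wind equal to 64.6 km/h: 191.4 sin θ = 64.6.
sin θ = 0.3375, so θ = 19.725°.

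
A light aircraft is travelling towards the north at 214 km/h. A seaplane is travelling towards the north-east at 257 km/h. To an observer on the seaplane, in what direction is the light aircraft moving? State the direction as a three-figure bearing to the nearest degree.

Taking east as x and north as y: light aircraft velocity = (0.000, 214.000) km/h; seaplane velocity = (181.726, 181.726) km/h.
Velocity of light aircraft relative to seaplane = (0.000, 214.000) − (181.726, 181.726) = (-181.726, 32.274) km/h.
Bearing = atan2(-181.73, 32.27) = 280.07° clockwise from north.

280°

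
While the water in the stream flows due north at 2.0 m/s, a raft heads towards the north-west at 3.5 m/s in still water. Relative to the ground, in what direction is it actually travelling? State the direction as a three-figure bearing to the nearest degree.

Taking east as x and north as y: velocity relative to the water = (-2.475, 2.475) m/s; the water relative to ground = (0.000, 2.000) m/s.
Velocity relative to ground = (-2.475, 2.475) + (0.000, 2.000) = (-2.475, 4.475) m/s.
Bearing = atan2(-2.47, 4.47) = 331.05° clockwise from north.

331°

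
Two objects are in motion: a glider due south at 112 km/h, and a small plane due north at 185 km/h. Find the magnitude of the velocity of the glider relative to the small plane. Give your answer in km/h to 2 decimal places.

297.00 km/h

Taking east as x and north as y: glider velocity = (0.000, -112.000) km/h; small plane velocity = (0.000, 185.000) km/h.
Velocity of glider relative to small plane = (0.000, -112.000) − (0.000, 185.000) = (0.000, -297.000) km/h.
Magnitude = |(0.000, -297.000)| = 297.000 km/h.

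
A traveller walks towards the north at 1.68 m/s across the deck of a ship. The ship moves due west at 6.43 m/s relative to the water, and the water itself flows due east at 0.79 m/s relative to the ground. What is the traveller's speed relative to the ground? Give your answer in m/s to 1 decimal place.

5.9 m/s

In east/north components (m/s): traveller relative to ship = (0.000, 1.680); ship relative to water = (-6.430, 0.000); water relative to ground = (0.790, 0.000).
Sum = (-5.640, 1.680) m/s.
Speed = |(-5.640, 1.680)| = 5.885 m/s.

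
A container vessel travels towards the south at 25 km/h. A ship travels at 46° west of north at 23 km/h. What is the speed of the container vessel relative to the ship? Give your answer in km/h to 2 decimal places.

44.19 km/h

Taking east as x and north as y: container vessel velocity = (0.000, -25.000) km/h; ship velocity = (-16.545, 15.977) km/h.
Velocity of container vessel relative to ship = (0.000, -25.000) − (-16.545, 15.977) = (16.545, -40.977) km/h.
Magnitude = |(16.545, -40.977)| = 44.191 km/h.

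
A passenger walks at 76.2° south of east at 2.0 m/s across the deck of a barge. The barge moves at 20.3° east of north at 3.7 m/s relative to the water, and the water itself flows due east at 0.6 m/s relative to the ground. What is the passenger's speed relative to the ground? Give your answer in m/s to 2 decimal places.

2.81 m/s

In east/north components (m/s): passenger relative to barge = (0.477, -1.942); barge relative to water = (1.284, 3.470); water relative to ground = (0.600, 0.000).
Sum = (2.361, 1.528) m/s.
Speed = |(2.361, 1.528)| = 2.812 m/s.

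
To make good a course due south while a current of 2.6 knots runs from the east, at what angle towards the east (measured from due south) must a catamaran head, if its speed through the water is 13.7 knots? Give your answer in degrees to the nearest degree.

The current pushes perpendicular to the desired track; the heading must have a component into the current equal to 2.6 knots: 13.7 sin θ = 2.6.
sin θ = 0.1898, so θ = 10.940°.

11°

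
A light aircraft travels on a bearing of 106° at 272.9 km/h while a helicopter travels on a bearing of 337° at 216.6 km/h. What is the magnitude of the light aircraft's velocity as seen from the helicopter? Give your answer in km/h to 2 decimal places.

442.48 km/h

Taking east as x and north as y: light aircraft velocity = (262.328, -75.221) km/h; helicopter velocity = (-84.632, 199.381) km/h.
Velocity of light aircraft relative to helicopter = (262.328, -75.221) − (-84.632, 199.381) = (346.961, -274.603) km/h.
Magnitude = |(346.961, -274.603)| = 442.480 km/h.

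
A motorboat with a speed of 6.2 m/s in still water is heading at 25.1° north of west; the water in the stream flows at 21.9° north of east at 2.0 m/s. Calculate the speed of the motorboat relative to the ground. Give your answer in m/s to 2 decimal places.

5.05 m/s

Taking east as x and north as y: velocity relative to the water = (-5.615, 2.630) m/s; the water relative to ground = (1.856, 0.746) m/s.
Velocity relative to ground = (-5.615, 2.630) + (1.856, 0.746) = (-3.759, 3.376) m/s.
Speed = |(-3.759, 3.376)| = 5.052 m/s.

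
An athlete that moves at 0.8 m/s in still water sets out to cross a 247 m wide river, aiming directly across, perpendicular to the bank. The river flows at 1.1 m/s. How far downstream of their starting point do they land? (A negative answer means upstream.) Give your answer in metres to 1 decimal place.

Perpendicular speed = 0.800 m/s; crossing time = 247 / 0.800 = 308.750 s.
Net downstream speed = 1.100 m/s.
Drift = 1.100 × 308.750 = 339.625 m (downstream).

339.6 m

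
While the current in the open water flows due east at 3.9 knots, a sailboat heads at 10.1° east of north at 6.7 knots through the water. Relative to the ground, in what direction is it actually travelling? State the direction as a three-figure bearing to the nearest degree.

Taking east as x and north as y: velocity relative to the water = (1.175, 6.596) knots; the water relative to ground = (3.900, 0.000) knots.
Velocity relative to ground = (1.175, 6.596) + (3.900, 0.000) = (5.075, 6.596) knots.
Bearing = atan2(5.07, 6.60) = 37.57° clockwise from north.

038°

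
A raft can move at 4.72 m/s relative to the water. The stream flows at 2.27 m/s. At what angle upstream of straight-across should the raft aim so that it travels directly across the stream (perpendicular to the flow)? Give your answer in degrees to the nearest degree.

To cancel the current, the upstream component of the raft's velocity must equal the flow: 4.72 sin θ = 2.27.
sin θ = 2.27 / 4.72 = 0.4809.
θ = arcsin(0.4809) = 28.746°.

29°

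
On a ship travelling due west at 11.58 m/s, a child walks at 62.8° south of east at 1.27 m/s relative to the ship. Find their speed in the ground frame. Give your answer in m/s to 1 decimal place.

Taking east as x and north as y: ship velocity = (-11.580, 0.000) m/s; child velocity relative to ship = (0.581, -1.130) m/s.
Velocity relative to ground = (-11.580, 0.000) + (0.581, -1.130) = (-10.999, -1.130) m/s.
Speed = |(-10.999, -1.130)| = 11.057 m/s.

11.1 m/s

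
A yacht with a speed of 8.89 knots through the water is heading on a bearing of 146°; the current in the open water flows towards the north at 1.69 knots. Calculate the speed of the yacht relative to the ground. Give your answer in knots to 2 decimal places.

Taking east as x and north as y: velocity relative to the water = (4.971, -7.370) knots; the water relative to ground = (0.000, 1.690) knots.
Velocity relative to ground = (4.971, -7.370) + (0.000, 1.690) = (4.971, -5.680) knots.
Speed = |(4.971, -5.680)| = 7.548 knots.

7.55 knots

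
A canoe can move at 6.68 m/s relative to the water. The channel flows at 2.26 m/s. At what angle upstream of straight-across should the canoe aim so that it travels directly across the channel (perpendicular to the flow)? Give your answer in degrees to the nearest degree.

To cancel the current, the upstream component of the canoe's velocity must equal the flow: 6.68 sin θ = 2.26.
sin θ = 2.26 / 6.68 = 0.3383.
θ = arcsin(0.3383) = 19.775°.

20°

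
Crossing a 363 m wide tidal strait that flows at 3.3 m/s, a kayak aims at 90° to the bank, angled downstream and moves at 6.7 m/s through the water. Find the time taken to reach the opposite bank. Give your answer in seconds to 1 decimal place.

The component of the kayak's velocity perpendicular to the bank is 6.7 m/s.
Only the cross-stream component determines the crossing time; the current contributes nothing perpendicular to the bank.
Time = 363 / 6.700 = 54.179 s.

54.2 s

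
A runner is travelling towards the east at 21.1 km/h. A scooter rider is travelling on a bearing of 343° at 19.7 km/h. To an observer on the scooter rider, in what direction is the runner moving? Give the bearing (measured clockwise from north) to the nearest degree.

Taking east as x and north as y: runner velocity = (21.100, 0.000) km/h; scooter rider velocity = (-5.760, 18.839) km/h.
Velocity of runner relative to scooter rider = (21.100, 0.000) − (-5.760, 18.839) = (26.860, -18.839) km/h.
Bearing = atan2(26.86, -18.84) = 125.05° clockwise from north.

125°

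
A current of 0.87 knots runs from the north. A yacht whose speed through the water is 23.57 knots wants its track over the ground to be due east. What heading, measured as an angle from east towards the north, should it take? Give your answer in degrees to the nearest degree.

The current pushes perpendicular to the desired track; the heading must have a component into the current equal to 0.87 knots: 23.57 sin θ = 0.87.
sin θ = 0.0369, so θ = 2.115°.

2°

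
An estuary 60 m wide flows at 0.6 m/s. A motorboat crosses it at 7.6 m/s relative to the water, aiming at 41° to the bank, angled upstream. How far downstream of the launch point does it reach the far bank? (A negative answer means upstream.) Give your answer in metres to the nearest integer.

Perpendicular speed = 4.986 m/s; crossing time = 60 / 4.986 = 12.034 s.
Net downstream speed = -5.136 m/s.
Drift = -5.136 × 12.034 = -61.802 m (upstream).

-62 m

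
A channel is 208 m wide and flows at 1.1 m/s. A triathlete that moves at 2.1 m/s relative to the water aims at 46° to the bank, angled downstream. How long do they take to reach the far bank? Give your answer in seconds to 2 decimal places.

The component of the triathlete's velocity perpendicular to the bank is 2.1 × sin 46° = 1.511 m/s.
The current is parallel to the bank, so it does not affect the crossing time.
Time = 208 / 1.511 = 137.692 s.

137.69 s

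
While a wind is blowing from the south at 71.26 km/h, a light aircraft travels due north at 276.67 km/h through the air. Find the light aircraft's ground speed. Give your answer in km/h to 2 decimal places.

347.93 km/h

Taking east as x and north as y: velocity relative to the air = (0.000, 276.670) km/h; the air relative to ground = (0.000, 71.260) km/h.
Velocity relative to ground = (0.000, 276.670) + (0.000, 71.260) = (0.000, 347.930) km/h.
Speed = |(0.000, 347.930)| = 347.930 km/h.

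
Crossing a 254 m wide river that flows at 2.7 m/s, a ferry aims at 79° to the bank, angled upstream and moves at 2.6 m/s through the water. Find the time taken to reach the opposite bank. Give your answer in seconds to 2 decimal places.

99.52 s

The component of the ferry's velocity perpendicular to the bank is 2.6 × sin 79° = 2.552 m/s.
The current is parallel to the bank, so it does not affect the crossing time.
Time = 254 / 2.552 = 99.521 s.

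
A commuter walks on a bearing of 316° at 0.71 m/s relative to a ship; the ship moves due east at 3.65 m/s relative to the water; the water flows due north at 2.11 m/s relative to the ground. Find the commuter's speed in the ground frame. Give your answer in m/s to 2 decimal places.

In east/north components (m/s): commuter relative to ship = (-0.493, 0.511); ship relative to water = (3.650, 0.000); water relative to ground = (0.000, 2.110).
Sum = (3.157, 2.621) m/s.
Speed = |(3.157, 2.621)| = 4.103 m/s.

4.10 m/s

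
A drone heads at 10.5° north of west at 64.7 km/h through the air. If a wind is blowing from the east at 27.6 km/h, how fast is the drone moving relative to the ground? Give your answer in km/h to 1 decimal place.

92.0 km/h

Taking east as x and north as y: velocity relative to the air = (-63.617, 11.791) km/h; the air relative to ground = (-27.600, 0.000) km/h.
Velocity relative to ground = (-63.617, 11.791) + (-27.600, 0.000) = (-91.217, 11.791) km/h.
Speed = |(-91.217, 11.791)| = 91.975 km/h.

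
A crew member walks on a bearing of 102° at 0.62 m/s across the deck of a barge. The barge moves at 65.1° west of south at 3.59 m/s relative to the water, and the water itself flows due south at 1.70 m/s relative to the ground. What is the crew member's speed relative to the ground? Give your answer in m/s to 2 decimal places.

4.26 m/s

In east/north components (m/s): crew member relative to barge = (0.606, -0.129); barge relative to water = (-3.256, -1.512); water relative to ground = (0.000, -1.700).
Sum = (-2.650, -3.340) m/s.
Speed = |(-2.650, -3.340)| = 4.264 m/s.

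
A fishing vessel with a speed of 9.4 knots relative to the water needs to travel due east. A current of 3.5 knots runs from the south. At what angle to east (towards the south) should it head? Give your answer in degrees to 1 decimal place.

21.9°

The current pushes perpendicular to the desired track; the heading must have a component into the current equal to 3.5 knots: 9.4 sin θ = 3.5.
sin θ = 0.3723, so θ = 21.860°.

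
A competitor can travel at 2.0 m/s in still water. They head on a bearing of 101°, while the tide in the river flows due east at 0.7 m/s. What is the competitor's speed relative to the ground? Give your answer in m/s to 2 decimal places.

Taking east as x and north as y: velocity relative to the water = (1.963, -0.382) m/s; the water relative to ground = (0.700, 0.000) m/s.
Velocity relative to ground = (1.963, -0.382) + (0.700, 0.000) = (2.663, -0.382) m/s.
Speed = |(2.663, -0.382)| = 2.690 m/s.

2.69 m/s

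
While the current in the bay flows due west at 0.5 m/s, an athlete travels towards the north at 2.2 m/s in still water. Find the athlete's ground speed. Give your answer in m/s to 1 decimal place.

2.3 m/s

Taking east as x and north as y: velocity relative to the water = (0.000, 2.200) m/s; the water relative to ground = (-0.500, 0.000) m/s.
Velocity relative to ground = (0.000, 2.200) + (-0.500, 0.000) = (-0.500, 2.200) m/s.
Speed = |(-0.500, 2.200)| = 2.256 m/s.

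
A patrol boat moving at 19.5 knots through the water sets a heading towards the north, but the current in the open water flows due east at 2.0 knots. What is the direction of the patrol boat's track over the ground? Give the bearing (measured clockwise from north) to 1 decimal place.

005.9°

Taking east as x and north as y: velocity relative to the water = (0.000, 19.500) knots; the water relative to ground = (2.000, 0.000) knots.
Velocity relative to ground = (0.000, 19.500) + (2.000, 0.000) = (2.000, 19.500) knots.
Bearing = atan2(2.00, 19.50) = 5.86° clockwise from north.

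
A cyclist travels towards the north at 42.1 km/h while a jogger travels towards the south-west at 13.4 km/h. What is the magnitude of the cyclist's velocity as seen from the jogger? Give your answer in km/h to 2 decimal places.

Taking east as x and north as y: cyclist velocity = (0.000, 42.100) km/h; jogger velocity = (-9.475, -9.475) km/h.
Velocity of cyclist relative to jogger = (0.000, 42.100) − (-9.475, -9.475) = (9.475, 51.575) km/h.
Magnitude = |(9.475, 51.575)| = 52.438 km/h.

52.44 km/h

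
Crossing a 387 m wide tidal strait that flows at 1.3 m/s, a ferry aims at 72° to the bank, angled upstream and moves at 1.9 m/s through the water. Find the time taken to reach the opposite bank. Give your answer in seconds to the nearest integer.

214 s

The component of the ferry's velocity perpendicular to the bank is 1.9 × sin 72° = 1.807 m/s.
The flow acts along the bank and has no component across it.
Time = 387 / 1.807 = 214.166 s.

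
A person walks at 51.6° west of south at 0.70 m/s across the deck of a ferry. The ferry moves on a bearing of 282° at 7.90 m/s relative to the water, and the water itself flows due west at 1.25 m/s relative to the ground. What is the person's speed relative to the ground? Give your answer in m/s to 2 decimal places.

In east/north components (m/s): person relative to ferry = (-0.549, -0.435); ferry relative to water = (-7.727, 1.643); water relative to ground = (-1.250, 0.000).
Sum = (-9.526, 1.208) m/s.
Speed = |(-9.526, 1.208)| = 9.602 m/s.

9.60 m/s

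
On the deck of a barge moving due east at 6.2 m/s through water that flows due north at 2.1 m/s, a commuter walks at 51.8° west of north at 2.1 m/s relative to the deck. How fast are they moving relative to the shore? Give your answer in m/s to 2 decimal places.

In east/north components (m/s): commuter relative to barge = (-1.650, 1.299); barge relative to water = (6.200, 0.000); water relative to ground = (0.000, 2.100).
Sum = (4.550, 3.399) m/s.
Speed = |(4.550, 3.399)| = 5.679 m/s.

5.68 m/s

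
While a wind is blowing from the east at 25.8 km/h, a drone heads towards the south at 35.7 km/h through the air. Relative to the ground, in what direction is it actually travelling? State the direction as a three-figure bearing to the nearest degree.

216°

Taking east as x and north as y: velocity relative to the air = (0.000, -35.700) km/h; the air relative to ground = (-25.800, 0.000) km/h.
Velocity relative to ground = (0.000, -35.700) + (-25.800, 0.000) = (-25.800, -35.700) km/h.
Bearing = atan2(-25.80, -35.70) = 215.86° clockwise from north.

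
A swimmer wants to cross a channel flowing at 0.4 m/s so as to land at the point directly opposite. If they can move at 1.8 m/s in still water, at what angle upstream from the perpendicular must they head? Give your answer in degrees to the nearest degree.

13°

To cancel the current, the upstream component of the swimmer's velocity must equal the flow: 1.8 sin θ = 0.4.
sin θ = 0.4 / 1.8 = 0.2222.
θ = arcsin(0.2222) = 12.840°.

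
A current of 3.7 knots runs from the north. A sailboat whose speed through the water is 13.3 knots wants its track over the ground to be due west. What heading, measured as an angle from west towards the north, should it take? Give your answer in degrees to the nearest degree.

The current pushes perpendicular to the desired track; the heading must have a component into the current equal to 3.7 knots: 13.3 sin θ = 3.7.
sin θ = 0.2782, so θ = 16.153°.

16°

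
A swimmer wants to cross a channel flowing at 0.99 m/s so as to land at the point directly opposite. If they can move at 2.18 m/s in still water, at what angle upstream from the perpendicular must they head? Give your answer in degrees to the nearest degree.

27°

To cancel the current, the upstream component of the swimmer's velocity must equal the flow: 2.18 sin θ = 0.99.
sin θ = 0.99 / 2.18 = 0.4541.
θ = arcsin(0.4541) = 27.009°.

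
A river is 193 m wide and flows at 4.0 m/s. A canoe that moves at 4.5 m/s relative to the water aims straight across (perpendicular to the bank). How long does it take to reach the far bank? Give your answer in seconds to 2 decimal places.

42.89 s

The component of the canoe's velocity perpendicular to the bank is 4.5 m/s.
The current is parallel to the bank, so it does not affect the crossing time.
Time = 193 / 4.500 = 42.889 s.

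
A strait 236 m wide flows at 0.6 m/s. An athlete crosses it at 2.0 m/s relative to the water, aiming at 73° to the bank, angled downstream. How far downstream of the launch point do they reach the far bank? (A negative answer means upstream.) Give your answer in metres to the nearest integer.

146 m

Perpendicular speed = 1.913 m/s; crossing time = 236 / 1.913 = 123.392 s.
Net downstream speed = 1.185 m/s.
Drift = 1.185 × 123.392 = 146.187 m (downstream).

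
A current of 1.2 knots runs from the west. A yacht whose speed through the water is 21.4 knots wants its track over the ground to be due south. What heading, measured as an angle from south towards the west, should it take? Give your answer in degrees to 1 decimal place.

The current pushes perpendicular to the desired track; the heading must have a component into the current equal to 1.2 knots: 21.4 sin θ = 1.2.
sin θ = 0.0561, so θ = 3.215°.

3.2°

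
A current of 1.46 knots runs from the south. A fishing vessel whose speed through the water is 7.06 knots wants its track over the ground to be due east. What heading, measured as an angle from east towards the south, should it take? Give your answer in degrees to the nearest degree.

The current pushes perpendicular to the desired track; the heading must have a component into the current equal to 1.46 knots: 7.06 sin θ = 1.46.
sin θ = 0.2068, so θ = 11.935°.

12°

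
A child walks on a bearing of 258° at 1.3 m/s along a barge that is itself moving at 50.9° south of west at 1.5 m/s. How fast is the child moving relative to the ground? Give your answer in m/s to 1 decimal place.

Taking east as x and north as y: barge velocity = (-0.946, -1.164) m/s; child velocity relative to barge = (-1.272, -0.270) m/s.
Velocity relative to ground = (-0.946, -1.164) + (-1.272, -0.270) = (-2.218, -1.434) m/s.
Speed = |(-2.218, -1.434)| = 2.641 m/s.

2.6 m/s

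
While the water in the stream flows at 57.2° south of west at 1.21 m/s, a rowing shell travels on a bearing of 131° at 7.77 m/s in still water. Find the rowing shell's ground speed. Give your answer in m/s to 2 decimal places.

Taking east as x and north as y: velocity relative to the water = (5.864, -5.098) m/s; the water relative to ground = (-0.655, -1.017) m/s.
Velocity relative to ground = (5.864, -5.098) + (-0.655, -1.017) = (5.209, -6.115) m/s.
Speed = |(5.209, -6.115)| = 8.032 m/s.

8.03 m/s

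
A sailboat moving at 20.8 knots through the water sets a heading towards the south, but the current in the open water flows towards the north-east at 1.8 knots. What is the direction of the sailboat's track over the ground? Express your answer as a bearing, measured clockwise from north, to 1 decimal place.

176.3°

Taking east as x and north as y: velocity relative to the water = (0.000, -20.800) knots; the water relative to ground = (1.273, 1.273) knots.
Velocity relative to ground = (0.000, -20.800) + (1.273, 1.273) = (1.273, -19.527) knots.
Bearing = atan2(1.27, -19.53) = 176.27° clockwise from north.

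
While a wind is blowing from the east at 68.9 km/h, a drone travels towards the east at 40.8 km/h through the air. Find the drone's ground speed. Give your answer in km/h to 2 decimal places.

28.10 km/h

Taking east as x and north as y: velocity relative to the air = (40.800, 0.000) km/h; the air relative to ground = (-68.900, 0.000) km/h.
Velocity relative to ground = (40.800, 0.000) + (-68.900, 0.000) = (-28.100, 0.000) km/h.
Speed = |(-28.100, 0.000)| = 28.100 km/h.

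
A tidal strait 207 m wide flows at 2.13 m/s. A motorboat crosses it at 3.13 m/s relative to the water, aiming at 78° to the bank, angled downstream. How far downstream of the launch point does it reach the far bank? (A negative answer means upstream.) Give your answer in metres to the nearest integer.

188 m

Perpendicular speed = 3.062 m/s; crossing time = 207 / 3.062 = 67.612 s.
Net downstream speed = 2.781 m/s.
Drift = 2.781 × 67.612 = 188.012 m (downstream).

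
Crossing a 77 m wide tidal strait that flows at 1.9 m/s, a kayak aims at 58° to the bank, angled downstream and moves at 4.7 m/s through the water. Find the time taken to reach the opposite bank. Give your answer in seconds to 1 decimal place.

The component of the kayak's velocity perpendicular to the bank is 4.7 × sin 58° = 3.986 m/s.
The current is parallel to the bank, so it does not affect the crossing time.
Time = 77 / 3.986 = 19.318 s.

19.3 s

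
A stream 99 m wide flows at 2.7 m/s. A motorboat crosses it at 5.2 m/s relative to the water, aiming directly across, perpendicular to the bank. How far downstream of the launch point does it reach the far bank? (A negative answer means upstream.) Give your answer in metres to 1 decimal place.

51.4 m

Perpendicular speed = 5.200 m/s; crossing time = 99 / 5.200 = 19.038 s.
Net downstream speed = 2.700 m/s.
Drift = 2.700 × 19.038 = 51.404 m (downstream).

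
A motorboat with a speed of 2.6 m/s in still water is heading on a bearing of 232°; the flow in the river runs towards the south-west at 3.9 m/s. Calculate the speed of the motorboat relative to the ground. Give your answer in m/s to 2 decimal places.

Taking east as x and north as y: velocity relative to the water = (-2.049, -1.601) m/s; the water relative to ground = (-2.758, -2.758) m/s.
Velocity relative to ground = (-2.049, -1.601) + (-2.758, -2.758) = (-4.807, -4.358) m/s.
Speed = |(-4.807, -4.358)| = 6.488 m/s.

6.49 m/s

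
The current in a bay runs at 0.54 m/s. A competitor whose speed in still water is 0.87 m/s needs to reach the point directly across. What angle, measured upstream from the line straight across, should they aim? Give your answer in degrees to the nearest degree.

To cancel the current, the upstream component of the competitor's velocity must equal the flow: 0.87 sin θ = 0.54.
sin θ = 0.54 / 0.87 = 0.6207.
θ = arcsin(0.6207) = 38.367°.

38°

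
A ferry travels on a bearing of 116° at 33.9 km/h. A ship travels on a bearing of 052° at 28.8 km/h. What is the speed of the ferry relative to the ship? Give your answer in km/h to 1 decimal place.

Taking east as x and north as y: ferry velocity = (30.469, -14.861) km/h; ship velocity = (22.695, 17.731) km/h.
Velocity of ferry relative to ship = (30.469, -14.861) − (22.695, 17.731) = (7.774, -32.592) km/h.
Magnitude = |(7.774, -32.592)| = 33.506 km/h.

33.5 km/h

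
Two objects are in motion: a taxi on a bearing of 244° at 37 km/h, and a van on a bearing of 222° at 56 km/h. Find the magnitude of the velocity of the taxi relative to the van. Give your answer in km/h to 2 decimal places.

25.74 km/h

Taking east as x and north as y: taxi velocity = (-33.255, -16.220) km/h; van velocity = (-37.471, -41.616) km/h.
Velocity of taxi relative to van = (-33.255, -16.220) − (-37.471, -41.616) = (4.216, 25.396) km/h.
Magnitude = |(4.216, 25.396)| = 25.744 km/h.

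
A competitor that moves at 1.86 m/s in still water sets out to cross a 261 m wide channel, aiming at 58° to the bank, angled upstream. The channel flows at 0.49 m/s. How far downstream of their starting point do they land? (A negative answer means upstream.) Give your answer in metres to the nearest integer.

Perpendicular speed = 1.577 m/s; crossing time = 261 / 1.577 = 165.465 s.
Net downstream speed = -0.496 m/s.
Drift = -0.496 × 165.465 = -82.013 m (upstream).

-82 m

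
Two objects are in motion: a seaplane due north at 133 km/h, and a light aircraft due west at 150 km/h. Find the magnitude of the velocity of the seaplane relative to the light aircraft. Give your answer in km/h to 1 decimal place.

Taking east as x and north as y: seaplane velocity = (0.000, 133.000) km/h; light aircraft velocity = (-150.000, 0.000) km/h.
Velocity of seaplane relative to light aircraft = (0.000, 133.000) − (-150.000, 0.000) = (150.000, 133.000) km/h.
Magnitude = |(150.000, 133.000)| = 200.472 km/h.

200.5 km/h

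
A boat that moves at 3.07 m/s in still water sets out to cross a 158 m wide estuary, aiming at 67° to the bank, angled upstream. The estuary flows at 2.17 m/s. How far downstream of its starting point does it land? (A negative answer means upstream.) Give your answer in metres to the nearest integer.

Perpendicular speed = 2.826 m/s; crossing time = 158 / 2.826 = 55.910 s.
Net downstream speed = 0.970 m/s.
Drift = 0.970 × 55.910 = 54.259 m (downstream).

54 m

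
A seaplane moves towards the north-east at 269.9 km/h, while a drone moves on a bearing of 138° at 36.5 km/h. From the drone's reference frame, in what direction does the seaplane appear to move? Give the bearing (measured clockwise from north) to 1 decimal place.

037.4°

Taking east as x and north as y: seaplane velocity = (190.848, 190.848) km/h; drone velocity = (24.423, -27.125) km/h.
Velocity of seaplane relative to drone = (190.848, 190.848) − (24.423, -27.125) = (166.425, 217.973) km/h.
Bearing = atan2(166.42, 217.97) = 37.36° clockwise from north.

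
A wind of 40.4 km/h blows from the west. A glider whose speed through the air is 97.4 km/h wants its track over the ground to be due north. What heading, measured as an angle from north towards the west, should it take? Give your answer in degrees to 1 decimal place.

24.5°

The wind pushes perpendicular to the desired track; the heading must have a component into the wind equal to 40.4 km/h: 97.4 sin θ = 40.4.
sin θ = 0.4148, so θ = 24.506°.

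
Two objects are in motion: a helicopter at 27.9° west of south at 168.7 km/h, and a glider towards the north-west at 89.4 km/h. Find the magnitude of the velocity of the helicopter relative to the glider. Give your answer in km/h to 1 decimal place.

212.9 km/h

Taking east as x and north as y: helicopter velocity = (-78.940, -149.091) km/h; glider velocity = (-63.215, 63.215) km/h.
Velocity of helicopter relative to glider = (-78.940, -149.091) − (-63.215, 63.215) = (-15.724, -212.307) km/h.
Magnitude = |(-15.724, -212.307)| = 212.888 km/h.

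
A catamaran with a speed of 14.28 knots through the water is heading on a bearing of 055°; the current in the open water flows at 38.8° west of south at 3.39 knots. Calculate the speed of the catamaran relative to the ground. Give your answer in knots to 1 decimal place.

Taking east as x and north as y: velocity relative to the water = (11.697, 8.191) knots; the water relative to ground = (-2.124, -2.642) knots.
Velocity relative to ground = (11.697, 8.191) + (-2.124, -2.642) = (9.573, 5.549) knots.
Speed = |(9.573, 5.549)| = 11.065 knots.

11.1 knots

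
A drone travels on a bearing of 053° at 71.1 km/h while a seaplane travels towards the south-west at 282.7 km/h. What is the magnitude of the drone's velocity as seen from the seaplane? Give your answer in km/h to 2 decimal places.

Taking east as x and north as y: drone velocity = (56.783, 42.789) km/h; seaplane velocity = (-199.899, -199.899) km/h.
Velocity of drone relative to seaplane = (56.783, 42.789) − (-199.899, -199.899) = (256.682, 242.688) km/h.
Magnitude = |(256.682, 242.688)| = 353.247 km/h.

353.25 km/h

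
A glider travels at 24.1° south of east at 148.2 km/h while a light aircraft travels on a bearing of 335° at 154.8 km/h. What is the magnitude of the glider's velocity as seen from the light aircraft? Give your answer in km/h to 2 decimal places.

283.91 km/h

Taking east as x and north as y: glider velocity = (135.282, -60.515) km/h; light aircraft velocity = (-65.421, 140.296) km/h.
Velocity of glider relative to light aircraft = (135.282, -60.515) − (-65.421, 140.296) = (200.703, -200.811) km/h.
Magnitude = |(200.703, -200.811)| = 283.914 km/h.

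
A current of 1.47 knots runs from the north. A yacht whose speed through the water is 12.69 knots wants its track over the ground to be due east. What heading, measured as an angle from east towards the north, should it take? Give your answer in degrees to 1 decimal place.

6.7°

The current pushes perpendicular to the desired track; the heading must have a component into the current equal to 1.47 knots: 12.69 sin θ = 1.47.
sin θ = 0.1158, so θ = 6.652°.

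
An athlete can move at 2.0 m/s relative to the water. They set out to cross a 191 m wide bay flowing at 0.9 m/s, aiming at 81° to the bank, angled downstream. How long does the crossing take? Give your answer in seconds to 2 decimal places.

96.69 s

The component of the athlete's velocity perpendicular to the bank is 2.0 × sin 81° = 1.975 m/s.
Only the cross-stream component determines the crossing time; the current contributes nothing perpendicular to the bank.
Time = 191 / 1.975 = 96.690 s.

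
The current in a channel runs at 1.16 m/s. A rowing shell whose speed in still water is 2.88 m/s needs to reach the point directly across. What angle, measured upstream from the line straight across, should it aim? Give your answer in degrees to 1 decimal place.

23.8°

To cancel the current, the upstream component of the rowing shell's velocity must equal the flow: 2.88 sin θ = 1.16.
sin θ = 1.16 / 2.88 = 0.4028.
θ = arcsin(0.4028) = 23.752°.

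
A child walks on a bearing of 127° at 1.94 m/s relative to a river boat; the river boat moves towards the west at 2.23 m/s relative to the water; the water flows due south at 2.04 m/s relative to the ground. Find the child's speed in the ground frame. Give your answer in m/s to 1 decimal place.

In east/north components (m/s): child relative to river boat = (1.549, -1.168); river boat relative to water = (-2.230, 0.000); water relative to ground = (0.000, -2.040).
Sum = (-0.681, -3.208) m/s.
Speed = |(-0.681, -3.208)| = 3.279 m/s.

3.3 m/s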